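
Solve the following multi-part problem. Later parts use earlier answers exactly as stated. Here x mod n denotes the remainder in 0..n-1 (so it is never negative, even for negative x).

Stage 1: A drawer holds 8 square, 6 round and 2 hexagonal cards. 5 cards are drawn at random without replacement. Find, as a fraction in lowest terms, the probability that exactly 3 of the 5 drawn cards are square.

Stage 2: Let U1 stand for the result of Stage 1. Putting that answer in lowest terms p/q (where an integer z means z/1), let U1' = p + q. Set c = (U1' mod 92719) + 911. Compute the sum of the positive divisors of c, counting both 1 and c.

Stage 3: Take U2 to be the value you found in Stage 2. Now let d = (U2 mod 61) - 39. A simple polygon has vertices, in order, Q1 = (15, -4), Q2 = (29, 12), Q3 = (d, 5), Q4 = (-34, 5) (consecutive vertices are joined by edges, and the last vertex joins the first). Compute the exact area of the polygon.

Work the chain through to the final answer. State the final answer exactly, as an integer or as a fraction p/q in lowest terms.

Stage 1: total draws C(16,5) = 4368; favorable C(8,3)*C(8,2) = 1568; P = 14/39; answer 14/39
Stage 2: U1 = 14/39; threaded value p + q = 53; c = 964; 964 = 2^2 * 241; sigma = (1 + 2 + 4) * (1 + 241) = 7 * 242 = 1694; answer 1694
Stage 3: U2 = 1694; d = 8; cross terms: (15*12 - 29*-4)=296, (29*5 - 8*12)=49, (8*5 - -34*5)=210, (-34*-4 - 15*5)=61; twice the area = |616| = 616; area = 308; answer 308

308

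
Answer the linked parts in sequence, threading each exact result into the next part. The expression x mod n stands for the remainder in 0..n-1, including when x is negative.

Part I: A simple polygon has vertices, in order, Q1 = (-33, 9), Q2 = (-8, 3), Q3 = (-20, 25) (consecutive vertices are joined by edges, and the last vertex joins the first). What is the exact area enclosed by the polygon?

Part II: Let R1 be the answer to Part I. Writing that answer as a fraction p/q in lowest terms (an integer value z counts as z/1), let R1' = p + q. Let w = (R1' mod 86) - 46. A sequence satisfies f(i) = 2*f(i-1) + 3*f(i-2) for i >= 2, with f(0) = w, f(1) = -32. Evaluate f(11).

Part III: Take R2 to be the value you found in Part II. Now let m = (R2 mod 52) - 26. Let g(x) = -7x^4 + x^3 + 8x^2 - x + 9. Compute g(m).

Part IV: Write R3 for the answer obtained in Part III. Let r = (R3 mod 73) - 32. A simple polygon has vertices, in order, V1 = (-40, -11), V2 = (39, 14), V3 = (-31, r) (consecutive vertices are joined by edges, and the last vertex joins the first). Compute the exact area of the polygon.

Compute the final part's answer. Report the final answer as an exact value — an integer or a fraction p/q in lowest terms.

Part I: cross terms: (-33*3 - -8*9)=-27, (-8*25 - -20*3)=-140, (-20*9 - -33*25)=645; twice the area = |478| = 478; area = 239; answer 239
Part II: R1 = 239; threaded value p + q = 240; w = 22; f(2) = 2*(-32) + 3*(22) = 2; iterating: f(2)=2, f(3)=-92, f(4)=-178, f(5)=-632, f(6)=-1798, f(7)=-5492, f(8)=-16378, f(9)=-49232, f(10)=-147598, f(11)=-442892; answer -442892
Part III: R2 = -442892; m = 18; -7*(18)^4 + 1*(18)^3 + 8*(18)^2 - 1*(18)^1 + 9 = (-734832) + (5832) + (2592) + (-18) + (9) = -726417; answer -726417
Part IV: R3 = -726417; r = -26; cross terms: (-40*14 - 39*-11)=-131, (39*-26 - -31*14)=-580, (-31*-11 - -40*-26)=-699; twice the area = |-1410| = 1410; area = 705; answer 705

705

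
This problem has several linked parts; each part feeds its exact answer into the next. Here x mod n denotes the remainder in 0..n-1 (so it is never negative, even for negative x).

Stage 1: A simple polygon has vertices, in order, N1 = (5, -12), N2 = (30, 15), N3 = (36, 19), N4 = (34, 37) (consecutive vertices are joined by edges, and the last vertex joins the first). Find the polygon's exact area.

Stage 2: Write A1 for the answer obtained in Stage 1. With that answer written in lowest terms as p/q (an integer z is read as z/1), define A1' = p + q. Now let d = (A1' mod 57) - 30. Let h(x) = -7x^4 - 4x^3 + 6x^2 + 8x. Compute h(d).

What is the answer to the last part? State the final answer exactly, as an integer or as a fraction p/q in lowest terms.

-1679304

Stage 1: cross terms: (5*15 - 30*-12)=435, (30*19 - 36*15)=30, (36*37 - 34*19)=686, (34*-12 - 5*37)=-593; twice the area = |558| = 558; area = 279; answer 279
Stage 2: A1 = 279; threaded value p + q = 280; d = 22; -7*(22)^4 - 4*(22)^3 + 6*(22)^2 + 8*(22)^1 = (-1639792) + (-42592) + (2904) + (176) = -1679304; answer -1679304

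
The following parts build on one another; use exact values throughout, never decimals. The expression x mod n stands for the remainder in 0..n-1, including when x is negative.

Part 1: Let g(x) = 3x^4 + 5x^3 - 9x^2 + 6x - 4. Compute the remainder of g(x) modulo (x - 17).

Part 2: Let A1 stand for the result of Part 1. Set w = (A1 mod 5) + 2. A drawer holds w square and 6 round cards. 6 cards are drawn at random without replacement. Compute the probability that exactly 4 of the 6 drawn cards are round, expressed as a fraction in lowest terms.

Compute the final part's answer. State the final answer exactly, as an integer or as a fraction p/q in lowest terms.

15/28

Part 1: remainder = value at the root: 3*(17)^4 + 5*(17)^3 - 9*(17)^2 + 6*(17)^1 - 4 = (250563) + (24565) + (-2601) + (102) + (-4) = 272625; answer 272625
Part 2: A1 = 272625; w = 2; total draws C(8,6) = 28; favorable C(6,4)*C(2,2) = 15; P = 15/28; answer 15/28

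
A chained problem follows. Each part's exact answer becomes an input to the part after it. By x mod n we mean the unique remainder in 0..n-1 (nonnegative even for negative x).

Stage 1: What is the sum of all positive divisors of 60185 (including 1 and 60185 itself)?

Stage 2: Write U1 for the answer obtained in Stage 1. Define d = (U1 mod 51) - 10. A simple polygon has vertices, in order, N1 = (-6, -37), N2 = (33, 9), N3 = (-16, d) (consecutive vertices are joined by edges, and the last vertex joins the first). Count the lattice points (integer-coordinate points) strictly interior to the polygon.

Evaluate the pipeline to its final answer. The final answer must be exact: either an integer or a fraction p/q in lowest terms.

Stage 1: 60185 = 5 * 12037; sigma = (1 + 5) * (1 + 12037) = 6 * 12038 = 72228; answer 72228
Stage 2: U1 = 72228; d = 2; cross terms: (-6*9 - 33*-37)=1167, (33*2 - -16*9)=210, (-16*-37 - -6*2)=604; twice the area = |1981| = 1981; area = 1981/2; boundary points = 1 + 7 + 1 = 9; strictly interior points = area - boundary/2 + 1 = 987; answer 987

987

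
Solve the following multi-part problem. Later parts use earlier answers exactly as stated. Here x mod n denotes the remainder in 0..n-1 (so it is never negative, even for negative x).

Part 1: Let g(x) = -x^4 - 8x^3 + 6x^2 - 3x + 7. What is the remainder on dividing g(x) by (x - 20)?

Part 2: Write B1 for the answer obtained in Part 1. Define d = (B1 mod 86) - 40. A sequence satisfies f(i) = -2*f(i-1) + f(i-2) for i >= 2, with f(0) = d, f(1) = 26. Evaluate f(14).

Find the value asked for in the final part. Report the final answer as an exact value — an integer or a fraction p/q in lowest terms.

Part 1: remainder = value at the root: -1*(20)^4 - 8*(20)^3 + 6*(20)^2 - 3*(20)^1 + 7 = (-160000) + (-64000) + (2400) + (-60) + (7) = -221653; answer -221653
Part 2: B1 = -221653; d = 15; f(2) = -2*(26) + 1*(15) = -37; iterating: f(2)=-37, f(3)=100, f(4)=-237, f(5)=574, f(6)=-1385, f(7)=3344, f(8)=-8073, f(9)=19490, f(10)=-47053, f(11)=113596, f(12)=-274245, f(13)=662086, f(14)=-1598417; answer -1598417

-1598417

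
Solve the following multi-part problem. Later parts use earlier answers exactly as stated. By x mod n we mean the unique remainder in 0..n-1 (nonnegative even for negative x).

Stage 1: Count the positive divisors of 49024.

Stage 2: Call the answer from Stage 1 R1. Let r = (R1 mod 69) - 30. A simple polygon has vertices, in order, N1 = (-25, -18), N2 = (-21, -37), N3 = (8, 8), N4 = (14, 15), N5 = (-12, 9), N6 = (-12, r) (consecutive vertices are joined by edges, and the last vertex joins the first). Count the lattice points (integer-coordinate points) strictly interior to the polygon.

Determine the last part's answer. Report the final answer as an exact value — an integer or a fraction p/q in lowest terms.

552

Stage 1: 49024 = 2^7 * 383; number of divisors = (7+1) * (1+1) = 16; answer 16
Stage 2: R1 = 16; r = -14; cross terms: (-25*-37 - -21*-18)=547, (-21*8 - 8*-37)=128, (8*15 - 14*8)=8, (14*9 - -12*15)=306, (-12*-14 - -12*9)=276, (-12*-18 - -25*-14)=-134; twice the area = |1131| = 1131; area = 1131/2; boundary points = 1 + 1 + 1 + 2 + 23 + 1 = 29; strictly interior points = area - boundary/2 + 1 = 552; answer 552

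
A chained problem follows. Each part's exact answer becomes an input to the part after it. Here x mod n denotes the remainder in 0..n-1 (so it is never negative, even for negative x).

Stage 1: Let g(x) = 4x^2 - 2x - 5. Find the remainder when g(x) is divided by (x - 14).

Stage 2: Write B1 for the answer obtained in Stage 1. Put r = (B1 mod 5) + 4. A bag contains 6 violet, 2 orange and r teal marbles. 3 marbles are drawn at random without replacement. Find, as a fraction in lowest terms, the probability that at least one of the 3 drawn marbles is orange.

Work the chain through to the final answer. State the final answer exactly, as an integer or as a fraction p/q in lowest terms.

11/26

Stage 1: remainder = value at the root: 4*(14)^2 - 2*(14)^1 - 5 = (784) + (-28) + (-5) = 751; answer 751
Stage 2: B1 = 751; r = 5; total draws C(13,3) = 286; complement C(11,3) = 165; favorable 286 - 165 = 121; P = 11/26; answer 11/26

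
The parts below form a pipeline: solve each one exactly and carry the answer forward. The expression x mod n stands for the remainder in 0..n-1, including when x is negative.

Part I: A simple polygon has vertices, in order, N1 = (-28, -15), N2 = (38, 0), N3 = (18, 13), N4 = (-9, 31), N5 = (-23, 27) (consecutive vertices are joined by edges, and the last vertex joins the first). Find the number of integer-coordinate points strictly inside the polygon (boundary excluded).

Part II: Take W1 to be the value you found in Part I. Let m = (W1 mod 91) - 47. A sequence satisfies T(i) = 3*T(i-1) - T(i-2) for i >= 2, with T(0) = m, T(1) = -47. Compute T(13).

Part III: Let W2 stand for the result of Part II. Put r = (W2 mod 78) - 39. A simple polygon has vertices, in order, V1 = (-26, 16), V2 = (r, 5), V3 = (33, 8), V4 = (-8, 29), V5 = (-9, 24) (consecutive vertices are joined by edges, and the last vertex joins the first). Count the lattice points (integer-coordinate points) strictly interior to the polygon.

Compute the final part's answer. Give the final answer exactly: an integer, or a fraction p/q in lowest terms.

Part I: cross terms: (-28*0 - 38*-15)=570, (38*13 - 18*0)=494, (18*31 - -9*13)=675, (-9*27 - -23*31)=470, (-23*-15 - -28*27)=1101; twice the area = |3310| = 3310; area = 1655; boundary points = 3 + 1 + 9 + 2 + 1 = 16; strictly interior points = area - boundary/2 + 1 = 1648; answer 1648
Part II: W1 = 1648; m = -37; T(2) = 3*(-47) - 1*(-37) = -104; iterating: T(2)=-104, T(3)=-265, T(4)=-691, T(5)=-1808, T(6)=-4733, T(7)=-12391, T(8)=-32440, T(9)=-84929, T(10)=-222347, T(11)=-582112, T(12)=-1523989, T(13)=-3989855; answer -3989855
Part III: W2 = -3989855; r = -38; cross terms: (-26*5 - -38*16)=478, (-38*8 - 33*5)=-469, (33*29 - -8*8)=1021, (-8*24 - -9*29)=69, (-9*16 - -26*24)=480; twice the area = |1579| = 1579; area = 1579/2; boundary points = 1 + 1 + 1 + 1 + 1 = 5; strictly interior points = area - boundary/2 + 1 = 788; answer 788

788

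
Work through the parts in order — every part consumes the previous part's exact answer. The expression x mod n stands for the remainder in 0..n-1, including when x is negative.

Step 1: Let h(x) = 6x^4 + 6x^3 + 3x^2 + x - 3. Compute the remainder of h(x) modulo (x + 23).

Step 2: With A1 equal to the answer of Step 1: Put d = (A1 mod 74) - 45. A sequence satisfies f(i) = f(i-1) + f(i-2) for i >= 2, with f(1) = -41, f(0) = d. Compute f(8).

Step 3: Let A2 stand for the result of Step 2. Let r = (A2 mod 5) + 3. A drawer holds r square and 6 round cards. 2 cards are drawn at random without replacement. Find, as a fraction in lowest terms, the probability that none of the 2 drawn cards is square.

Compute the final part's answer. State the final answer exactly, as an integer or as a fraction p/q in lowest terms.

Step 1: remainder = value at the root: 6*(-23)^4 + 6*(-23)^3 + 3*(-23)^2 + 1*(-23)^1 - 3 = (1679046) + (-73002) + (1587) + (-23) + (-3) = 1607605; answer 1607605
Step 2: A1 = 1607605; d = -16; f(2) = 1*(-41) + 1*(-16) = -57; iterating: f(2)=-57, f(3)=-98, f(4)=-155, f(5)=-253, f(6)=-408, f(7)=-661, f(8)=-1069; answer -1069
Step 3: A2 = -1069; r = 4; total draws C(10,2) = 45; favorable C(6,2) = 15; P = 1/3; answer 1/3

1/3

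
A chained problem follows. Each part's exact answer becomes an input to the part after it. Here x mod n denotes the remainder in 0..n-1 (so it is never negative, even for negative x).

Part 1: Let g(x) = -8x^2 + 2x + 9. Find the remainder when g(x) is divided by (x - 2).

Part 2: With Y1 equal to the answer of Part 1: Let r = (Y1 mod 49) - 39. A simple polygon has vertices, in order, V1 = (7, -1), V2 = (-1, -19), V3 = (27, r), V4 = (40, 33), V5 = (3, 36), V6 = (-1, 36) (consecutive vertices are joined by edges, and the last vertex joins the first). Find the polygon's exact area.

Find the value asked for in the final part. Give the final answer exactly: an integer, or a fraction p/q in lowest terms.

2873/2

Part 1: remainder = value at the root: -8*(2)^2 + 2*(2)^1 + 9 = (-32) + (4) + (9) = -19; answer -19
Part 2: Y1 = -19; r = -9; cross terms: (7*-19 - -1*-1)=-134, (-1*-9 - 27*-19)=522, (27*33 - 40*-9)=1251, (40*36 - 3*33)=1341, (3*36 - -1*36)=144, (-1*-1 - 7*36)=-251; twice the area = |2873| = 2873; area = 2873/2; answer 2873/2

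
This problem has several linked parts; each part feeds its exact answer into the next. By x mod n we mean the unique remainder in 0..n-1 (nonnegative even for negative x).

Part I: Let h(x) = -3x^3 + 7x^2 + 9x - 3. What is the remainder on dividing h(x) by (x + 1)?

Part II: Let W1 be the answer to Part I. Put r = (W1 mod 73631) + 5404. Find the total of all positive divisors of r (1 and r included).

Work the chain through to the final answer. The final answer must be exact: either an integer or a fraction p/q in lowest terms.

Part I: remainder = value at the root: -3*(-1)^3 + 7*(-1)^2 + 9*(-1)^1 - 3 = (3) + (7) + (-9) + (-3) = -2; answer -2
Part II: W1 = -2; r = 79033; 79033 = 17 * 4649; sigma = (1 + 17) * (1 + 4649) = 18 * 4650 = 83700; answer 83700

83700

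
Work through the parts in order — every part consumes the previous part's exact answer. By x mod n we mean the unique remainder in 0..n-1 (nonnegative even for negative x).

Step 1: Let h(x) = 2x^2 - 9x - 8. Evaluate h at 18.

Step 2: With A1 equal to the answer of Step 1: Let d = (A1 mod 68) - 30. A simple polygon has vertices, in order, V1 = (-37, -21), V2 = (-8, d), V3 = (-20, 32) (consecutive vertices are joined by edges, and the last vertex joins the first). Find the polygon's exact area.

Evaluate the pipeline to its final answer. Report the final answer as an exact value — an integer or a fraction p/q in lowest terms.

828

Step 1: 2*(18)^2 - 9*(18)^1 - 8 = (648) + (-162) + (-8) = 478; answer 478
Step 2: A1 = 478; d = -28; cross terms: (-37*-28 - -8*-21)=868, (-8*32 - -20*-28)=-816, (-20*-21 - -37*32)=1604; twice the area = |1656| = 1656; area = 828; answer 828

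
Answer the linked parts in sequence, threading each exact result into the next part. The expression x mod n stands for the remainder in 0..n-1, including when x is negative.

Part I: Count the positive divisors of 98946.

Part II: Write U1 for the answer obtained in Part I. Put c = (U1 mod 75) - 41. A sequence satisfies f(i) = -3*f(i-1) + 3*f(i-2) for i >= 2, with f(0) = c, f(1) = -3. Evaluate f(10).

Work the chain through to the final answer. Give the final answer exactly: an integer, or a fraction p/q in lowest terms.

-1399437

Part I: 98946 = 2 * 3^2 * 23 * 239; number of divisors = (1+1) * (2+1) * (1+1) * (1+1) = 24; answer 24
Part II: U1 = 24; c = -17; f(2) = -3*(-3) + 3*(-17) = -42; iterating: f(2)=-42, f(3)=117, f(4)=-477, f(5)=1782, f(6)=-6777, f(7)=25677, f(8)=-97362, f(9)=369117, f(10)=-1399437; answer -1399437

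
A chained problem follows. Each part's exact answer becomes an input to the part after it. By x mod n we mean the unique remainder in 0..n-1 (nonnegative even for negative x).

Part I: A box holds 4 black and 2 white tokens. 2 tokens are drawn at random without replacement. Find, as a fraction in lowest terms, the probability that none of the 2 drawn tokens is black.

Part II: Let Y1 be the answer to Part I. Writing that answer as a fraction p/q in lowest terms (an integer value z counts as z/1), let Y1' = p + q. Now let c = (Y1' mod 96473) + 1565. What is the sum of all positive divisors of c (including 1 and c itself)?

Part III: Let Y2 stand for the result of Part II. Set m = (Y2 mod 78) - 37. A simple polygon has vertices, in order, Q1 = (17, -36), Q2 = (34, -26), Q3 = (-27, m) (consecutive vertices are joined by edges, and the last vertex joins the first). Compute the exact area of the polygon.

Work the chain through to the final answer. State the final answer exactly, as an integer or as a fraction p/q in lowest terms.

Part I: total draws C(6,2) = 15; favorable C(2,2) = 1; P = 1/15; answer 1/15
Part II: Y1 = 1/15; threaded value p + q = 16; c = 1581; 1581 = 3 * 17 * 31; sigma = (1 + 3) * (1 + 17) * (1 + 31) = 4 * 18 * 32 = 2304; answer 2304
Part III: Y2 = 2304; m = 5; cross terms: (17*-26 - 34*-36)=782, (34*5 - -27*-26)=-532, (-27*-36 - 17*5)=887; twice the area = |1137| = 1137; area = 1137/2; answer 1137/2

1137/2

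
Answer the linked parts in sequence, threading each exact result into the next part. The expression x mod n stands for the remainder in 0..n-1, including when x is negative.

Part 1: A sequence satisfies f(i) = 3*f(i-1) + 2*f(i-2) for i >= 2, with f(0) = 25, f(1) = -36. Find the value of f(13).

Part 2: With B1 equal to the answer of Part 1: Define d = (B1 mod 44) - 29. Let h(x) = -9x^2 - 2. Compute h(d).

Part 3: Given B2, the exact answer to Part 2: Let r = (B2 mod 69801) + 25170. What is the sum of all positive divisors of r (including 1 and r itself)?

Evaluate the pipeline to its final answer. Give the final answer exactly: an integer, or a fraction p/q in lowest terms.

Part 1: f(2) = 3*(-36) + 2*(25) = -58; iterating: f(2)=-58, f(3)=-246, f(4)=-854, f(5)=-3054, f(6)=-10870, f(7)=-38718, f(8)=-137894, f(9)=-491118, f(10)=-1749142, f(11)=-6229662, f(12)=-22187270, f(13)=-79021134; answer -79021134
Part 2: B1 = -79021134; d = -23; -9*(-23)^2 - 2 = (-4761) + (-2) = -4763; answer -4763
Part 3: B2 = -4763; r = 90208; 90208 = 2^5 * 2819; sigma = (1 + 2 + 4 + 8 + 16 + 32) * (1 + 2819) = 63 * 2820 = 177660; answer 177660

177660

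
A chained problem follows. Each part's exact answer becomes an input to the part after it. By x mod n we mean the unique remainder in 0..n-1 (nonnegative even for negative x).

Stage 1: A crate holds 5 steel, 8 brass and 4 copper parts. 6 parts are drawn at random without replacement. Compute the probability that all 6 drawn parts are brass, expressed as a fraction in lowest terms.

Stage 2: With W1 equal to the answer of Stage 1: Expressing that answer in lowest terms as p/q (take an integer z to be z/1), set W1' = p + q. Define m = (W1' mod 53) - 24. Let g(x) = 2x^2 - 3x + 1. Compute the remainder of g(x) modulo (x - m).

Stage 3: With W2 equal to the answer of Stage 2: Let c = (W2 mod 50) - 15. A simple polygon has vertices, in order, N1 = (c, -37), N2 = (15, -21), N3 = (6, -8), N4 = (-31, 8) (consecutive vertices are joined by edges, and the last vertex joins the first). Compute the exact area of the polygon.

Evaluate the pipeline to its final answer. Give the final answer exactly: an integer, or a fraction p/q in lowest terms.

1479/2

Stage 1: total draws C(17,6) = 12376; favorable C(8,6) = 28; P = 1/442; answer 1/442
Stage 2: W1 = 1/442; threaded value p + q = 443; m = -5; remainder = value at the root: 2*(-5)^2 - 3*(-5)^1 + 1 = (50) + (15) + (1) = 66; answer 66
Stage 3: W2 = 66; c = 1; cross terms: (1*-21 - 15*-37)=534, (15*-8 - 6*-21)=6, (6*8 - -31*-8)=-200, (-31*-37 - 1*8)=1139; twice the area = |1479| = 1479; area = 1479/2; answer 1479/2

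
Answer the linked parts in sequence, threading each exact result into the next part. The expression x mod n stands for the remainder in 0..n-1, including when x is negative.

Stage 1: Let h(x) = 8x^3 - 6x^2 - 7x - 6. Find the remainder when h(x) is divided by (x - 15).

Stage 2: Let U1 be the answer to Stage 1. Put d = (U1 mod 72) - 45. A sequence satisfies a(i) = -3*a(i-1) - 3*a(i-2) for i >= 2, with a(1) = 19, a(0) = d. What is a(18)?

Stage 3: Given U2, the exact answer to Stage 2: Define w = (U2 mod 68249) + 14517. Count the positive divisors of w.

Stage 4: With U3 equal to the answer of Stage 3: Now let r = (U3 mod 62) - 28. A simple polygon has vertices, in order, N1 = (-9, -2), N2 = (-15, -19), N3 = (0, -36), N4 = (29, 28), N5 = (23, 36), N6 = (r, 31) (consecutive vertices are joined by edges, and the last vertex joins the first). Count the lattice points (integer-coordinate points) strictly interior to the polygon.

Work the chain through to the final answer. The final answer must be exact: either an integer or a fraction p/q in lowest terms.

Stage 1: remainder = value at the root: 8*(15)^3 - 6*(15)^2 - 7*(15)^1 - 6 = (27000) + (-1350) + (-105) + (-6) = 25539; answer 25539
Stage 2: U1 = 25539; d = 6; a(2) = -3*(19) - 3*(6) = -75; iterating: a(2)=-75, a(3)=168, a(4)=-279, a(5)=333, a(6)=-162, a(7)=-513, a(8)=2025, a(9)=-4536, a(10)=7533, a(11)=-8991, a(12)=4374, a(13)=13851, a(14)=-54675, a(15)=122472, a(16)=-203391, a(17)=242757, a(18)=-118098; answer -118098
Stage 3: U2 = -118098; w = 32917; 32917 is prime, so its only divisors are 1 and 32917; count = 2; answer 2
Stage 4: U3 = 2; r = -26; cross terms: (-9*-19 - -15*-2)=141, (-15*-36 - 0*-19)=540, (0*28 - 29*-36)=1044, (29*36 - 23*28)=400, (23*31 - -26*36)=1649, (-26*-2 - -9*31)=331; twice the area = |4105| = 4105; area = 4105/2; boundary points = 1 + 1 + 1 + 2 + 1 + 1 = 7; strictly interior points = area - boundary/2 + 1 = 2050; answer 2050

2050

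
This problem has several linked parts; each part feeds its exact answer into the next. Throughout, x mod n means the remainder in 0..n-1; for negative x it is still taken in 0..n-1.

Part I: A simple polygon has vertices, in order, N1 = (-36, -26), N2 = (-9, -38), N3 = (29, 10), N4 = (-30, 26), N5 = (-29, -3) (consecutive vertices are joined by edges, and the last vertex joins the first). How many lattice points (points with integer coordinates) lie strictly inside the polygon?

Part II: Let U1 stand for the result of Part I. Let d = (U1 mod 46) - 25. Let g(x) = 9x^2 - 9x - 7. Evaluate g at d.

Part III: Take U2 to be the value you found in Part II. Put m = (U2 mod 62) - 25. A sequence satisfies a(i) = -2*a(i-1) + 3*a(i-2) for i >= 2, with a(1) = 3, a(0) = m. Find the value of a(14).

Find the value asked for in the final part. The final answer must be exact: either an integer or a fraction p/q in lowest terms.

-5978712

Part I: cross terms: (-36*-38 - -9*-26)=1134, (-9*10 - 29*-38)=1012, (29*26 - -30*10)=1054, (-30*-3 - -29*26)=844, (-29*-26 - -36*-3)=646; twice the area = |4690| = 4690; area = 2345; boundary points = 3 + 2 + 1 + 1 + 1 = 8; strictly interior points = area - boundary/2 + 1 = 2342; answer 2342
Part II: U1 = 2342; d = 17; 9*(17)^2 - 9*(17)^1 - 7 = (2601) + (-153) + (-7) = 2441; answer 2441
Part III: U2 = 2441; m = -2; a(2) = -2*(3) + 3*(-2) = -12; iterating: a(2)=-12, a(3)=33, a(4)=-102, a(5)=303, a(6)=-912, a(7)=2733, a(8)=-8202, a(9)=24603, a(10)=-73812, a(11)=221433, a(12)=-664302, a(13)=1992903, a(14)=-5978712; answer -5978712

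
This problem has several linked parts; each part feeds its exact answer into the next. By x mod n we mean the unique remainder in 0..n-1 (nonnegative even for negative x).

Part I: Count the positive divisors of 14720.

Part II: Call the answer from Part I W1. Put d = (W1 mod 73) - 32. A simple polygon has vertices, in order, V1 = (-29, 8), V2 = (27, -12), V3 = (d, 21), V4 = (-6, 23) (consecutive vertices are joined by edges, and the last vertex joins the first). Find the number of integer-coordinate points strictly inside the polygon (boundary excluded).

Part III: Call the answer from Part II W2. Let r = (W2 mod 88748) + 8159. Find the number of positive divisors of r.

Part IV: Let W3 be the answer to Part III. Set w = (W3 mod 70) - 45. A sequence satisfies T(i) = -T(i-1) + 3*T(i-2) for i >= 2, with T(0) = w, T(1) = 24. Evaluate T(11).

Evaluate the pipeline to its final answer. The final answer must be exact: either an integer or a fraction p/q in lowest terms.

Part I: 14720 = 2^7 * 5 * 23; number of divisors = (7+1) * (1+1) * (1+1) = 32; answer 32
Part II: W1 = 32; d = 0; cross terms: (-29*-12 - 27*8)=132, (27*21 - 0*-12)=567, (0*23 - -6*21)=126, (-6*8 - -29*23)=619; twice the area = |1444| = 1444; area = 722; boundary points = 4 + 3 + 2 + 1 = 10; strictly interior points = area - boundary/2 + 1 = 718; answer 718
Part III: W2 = 718; r = 8877; 8877 = 3 * 11 * 269; number of divisors = (1+1) * (1+1) * (1+1) = 8; answer 8
Part IV: W3 = 8; w = -37; T(2) = -1*(24) + 3*(-37) = -135; iterating: T(2)=-135, T(3)=207, T(4)=-612, T(5)=1233, T(6)=-3069, T(7)=6768, T(8)=-15975, T(9)=36279, T(10)=-84204, T(11)=193041; answer 193041

193041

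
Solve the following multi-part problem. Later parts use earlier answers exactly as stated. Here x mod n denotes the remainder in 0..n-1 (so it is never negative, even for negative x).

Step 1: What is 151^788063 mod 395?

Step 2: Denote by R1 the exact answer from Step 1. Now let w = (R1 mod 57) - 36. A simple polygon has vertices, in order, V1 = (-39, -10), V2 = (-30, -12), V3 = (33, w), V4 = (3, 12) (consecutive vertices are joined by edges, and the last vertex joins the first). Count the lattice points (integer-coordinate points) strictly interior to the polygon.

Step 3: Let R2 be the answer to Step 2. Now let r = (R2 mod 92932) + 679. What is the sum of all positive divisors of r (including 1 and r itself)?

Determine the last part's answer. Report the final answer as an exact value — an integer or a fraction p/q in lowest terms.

2562

Step 1: squarings mod 395: 151^1=151, 151^2=286, 151^4=31, 151^8=171, 151^16=11, 151^32=121, 151^64=26, 151^128=281, 151^256=356, 151^512=336, 151^1024=321, 151^2048=341, 151^4096=151, 151^8192=286, 151^16384=31, 151^32768=171, 151^65536=11, 151^131072=121, 151^262144=26, 151^524288=281; 151^788063 = 151^1 * 151^2 * 151^4 * 151^8 * 151^16 * 151^64 * 151^512 * 151^1024 * 151^262144 * 151^524288 = 16 (mod 395); answer 16
Step 2: R1 = 16; w = -20; cross terms: (-39*-12 - -30*-10)=168, (-30*-20 - 33*-12)=996, (33*12 - 3*-20)=456, (3*-10 - -39*12)=438; twice the area = |2058| = 2058; area = 1029; boundary points = 1 + 1 + 2 + 2 = 6; strictly interior points = area - boundary/2 + 1 = 1027; answer 1027
Step 3: R2 = 1027; r = 1706; 1706 = 2 * 853; sigma = (1 + 2) * (1 + 853) = 3 * 854 = 2562; answer 2562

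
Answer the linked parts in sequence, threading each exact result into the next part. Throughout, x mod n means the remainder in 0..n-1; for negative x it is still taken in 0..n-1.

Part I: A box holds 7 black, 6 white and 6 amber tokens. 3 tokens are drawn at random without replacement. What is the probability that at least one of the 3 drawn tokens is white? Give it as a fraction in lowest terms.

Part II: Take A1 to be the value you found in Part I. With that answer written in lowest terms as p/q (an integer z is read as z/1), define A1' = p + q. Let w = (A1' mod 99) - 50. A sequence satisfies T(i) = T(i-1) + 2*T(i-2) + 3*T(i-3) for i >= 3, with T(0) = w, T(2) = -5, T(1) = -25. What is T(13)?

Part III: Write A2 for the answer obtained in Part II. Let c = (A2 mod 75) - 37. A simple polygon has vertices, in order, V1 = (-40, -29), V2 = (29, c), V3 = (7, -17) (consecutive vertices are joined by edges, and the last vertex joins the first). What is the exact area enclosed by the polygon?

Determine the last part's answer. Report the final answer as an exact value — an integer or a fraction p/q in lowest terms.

405/2

Part I: total draws C(19,3) = 969; complement C(13,3) = 286; favorable 969 - 286 = 683; P = 683/969; answer 683/969
Part II: A1 = 683/969; threaded value p + q = 1652; w = 18; T(3) = 1*(-5) + 2*(-25) + 3*(18) = -1; iterating: T(3)=-1, T(4)=-86, T(5)=-103, T(6)=-278, T(7)=-742, T(8)=-1607, T(9)=-3925, T(10)=-9365, T(11)=-22036, T(12)=-52541, T(13)=-124708; answer -124708
Part III: A2 = -124708; c = -20; cross terms: (-40*-20 - 29*-29)=1641, (29*-17 - 7*-20)=-353, (7*-29 - -40*-17)=-883; twice the area = |405| = 405; area = 405/2; answer 405/2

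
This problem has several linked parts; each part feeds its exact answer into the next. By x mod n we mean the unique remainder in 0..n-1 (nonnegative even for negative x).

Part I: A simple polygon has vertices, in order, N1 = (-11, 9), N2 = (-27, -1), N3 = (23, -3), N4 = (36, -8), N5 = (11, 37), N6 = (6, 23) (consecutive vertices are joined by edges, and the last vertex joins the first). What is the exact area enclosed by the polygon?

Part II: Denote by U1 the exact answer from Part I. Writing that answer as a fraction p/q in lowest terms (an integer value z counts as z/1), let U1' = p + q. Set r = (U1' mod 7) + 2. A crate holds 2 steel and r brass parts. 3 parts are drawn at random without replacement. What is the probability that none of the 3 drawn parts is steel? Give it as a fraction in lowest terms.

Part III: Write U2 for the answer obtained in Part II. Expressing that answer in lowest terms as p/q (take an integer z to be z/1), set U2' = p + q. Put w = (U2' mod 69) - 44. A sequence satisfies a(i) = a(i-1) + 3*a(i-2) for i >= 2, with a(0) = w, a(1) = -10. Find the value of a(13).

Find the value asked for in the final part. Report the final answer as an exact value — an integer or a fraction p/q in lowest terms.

-548650

Part I: cross terms: (-11*-1 - -27*9)=254, (-27*-3 - 23*-1)=104, (23*-8 - 36*-3)=-76, (36*37 - 11*-8)=1420, (11*23 - 6*37)=31, (6*9 - -11*23)=307; twice the area = |2040| = 2040; area = 1020; answer 1020
Part II: U1 = 1020; threaded value p + q = 1021; r = 8; total draws C(10,3) = 120; favorable C(8,3) = 56; P = 7/15; answer 7/15
Part III: U2 = 7/15; threaded value p + q = 22; w = -22; a(2) = 1*(-10) + 3*(-22) = -76; iterating: a(2)=-76, a(3)=-106, a(4)=-334, a(5)=-652, a(6)=-1654, a(7)=-3610, a(8)=-8572, a(9)=-19402, a(10)=-45118, a(11)=-103324, a(12)=-238678, a(13)=-548650; answer -548650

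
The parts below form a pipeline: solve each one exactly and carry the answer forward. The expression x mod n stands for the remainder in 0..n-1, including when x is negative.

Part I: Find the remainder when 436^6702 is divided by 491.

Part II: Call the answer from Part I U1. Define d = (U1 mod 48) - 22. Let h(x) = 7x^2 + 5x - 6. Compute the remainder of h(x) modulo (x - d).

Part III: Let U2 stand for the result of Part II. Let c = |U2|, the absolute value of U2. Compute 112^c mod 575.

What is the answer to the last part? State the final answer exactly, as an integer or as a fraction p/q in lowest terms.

409

Part I: squarings mod 491: 436^1=436, 436^2=79, 436^4=349, 436^8=33, 436^16=107, 436^32=156, 436^64=277, 436^128=133, 436^256=13, 436^512=169, 436^1024=83, 436^2048=15, 436^4096=225; 436^6702 = 436^2 * 436^4 * 436^8 * 436^32 * 436^512 * 436^2048 * 436^4096 = 402 (mod 491); answer 402
Part II: U1 = 402; d = -4; remainder = value at the root: 7*(-4)^2 + 5*(-4)^1 - 6 = (112) + (-20) + (-6) = 86; answer 86
Part III: U2 = 86; c = 86; squarings mod 575: 112^1=112, 112^2=469, 112^4=311, 112^8=121, 112^16=266, 112^32=31, 112^64=386; 112^86 = 112^2 * 112^4 * 112^16 * 112^64 = 409 (mod 575); answer 409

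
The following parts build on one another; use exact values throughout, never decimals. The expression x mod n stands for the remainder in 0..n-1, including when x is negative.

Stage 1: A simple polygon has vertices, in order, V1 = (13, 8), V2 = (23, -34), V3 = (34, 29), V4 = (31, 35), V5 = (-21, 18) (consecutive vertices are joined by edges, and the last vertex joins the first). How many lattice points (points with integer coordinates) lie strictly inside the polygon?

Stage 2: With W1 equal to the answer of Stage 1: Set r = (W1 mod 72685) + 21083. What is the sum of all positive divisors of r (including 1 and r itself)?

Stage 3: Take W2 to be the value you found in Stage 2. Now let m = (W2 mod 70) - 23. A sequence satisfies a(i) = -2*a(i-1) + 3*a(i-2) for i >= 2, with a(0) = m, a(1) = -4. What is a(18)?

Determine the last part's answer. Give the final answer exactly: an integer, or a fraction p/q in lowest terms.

2227667825

Stage 1: cross terms: (13*-34 - 23*8)=-626, (23*29 - 34*-34)=1823, (34*35 - 31*29)=291, (31*18 - -21*35)=1293, (-21*8 - 13*18)=-402; twice the area = |2379| = 2379; area = 2379/2; boundary points = 2 + 1 + 3 + 1 + 2 = 9; strictly interior points = area - boundary/2 + 1 = 1186; answer 1186
Stage 2: W1 = 1186; r = 22269; 22269 = 3 * 13 * 571; sigma = (1 + 3) * (1 + 13) * (1 + 571) = 4 * 14 * 572 = 32032; answer 32032
Stage 3: W2 = 32032; m = 19; a(2) = -2*(-4) + 3*(19) = 65; iterating: a(2)=65, a(3)=-142, a(4)=479, a(5)=-1384, a(6)=4205, a(7)=-12562, a(8)=37739, a(9)=-113164, a(10)=339545, a(11)=-1018582, a(12)=3055799, a(13)=-9167344, a(14)=27502085, a(15)=-82506202, a(16)=247518659, a(17)=-742555924, a(18)=2227667825; answer 2227667825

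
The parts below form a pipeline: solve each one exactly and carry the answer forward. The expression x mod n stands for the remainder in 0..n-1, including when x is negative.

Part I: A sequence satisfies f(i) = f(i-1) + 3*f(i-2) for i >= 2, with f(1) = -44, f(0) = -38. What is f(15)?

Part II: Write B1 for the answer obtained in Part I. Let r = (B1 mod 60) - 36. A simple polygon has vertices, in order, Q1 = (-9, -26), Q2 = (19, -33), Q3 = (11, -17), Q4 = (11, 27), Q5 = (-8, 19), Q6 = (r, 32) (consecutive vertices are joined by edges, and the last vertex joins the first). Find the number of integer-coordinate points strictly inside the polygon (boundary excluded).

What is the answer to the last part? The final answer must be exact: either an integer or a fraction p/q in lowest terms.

1441

Part I: f(2) = 1*(-44) + 3*(-38) = -158; iterating: f(2)=-158, f(3)=-290, f(4)=-764, f(5)=-1634, f(6)=-3926, f(7)=-8828, f(8)=-20606, f(9)=-47090, f(10)=-108908, f(11)=-250178, f(12)=-576902, f(13)=-1327436, f(14)=-3058142, f(15)=-7040450; answer -7040450
Part II: B1 = -7040450; r = -26; cross terms: (-9*-33 - 19*-26)=791, (19*-17 - 11*-33)=40, (11*27 - 11*-17)=484, (11*19 - -8*27)=425, (-8*32 - -26*19)=238, (-26*-26 - -9*32)=964; twice the area = |2942| = 2942; area = 1471; boundary points = 7 + 8 + 44 + 1 + 1 + 1 = 62; strictly interior points = area - boundary/2 + 1 = 1441; answer 1441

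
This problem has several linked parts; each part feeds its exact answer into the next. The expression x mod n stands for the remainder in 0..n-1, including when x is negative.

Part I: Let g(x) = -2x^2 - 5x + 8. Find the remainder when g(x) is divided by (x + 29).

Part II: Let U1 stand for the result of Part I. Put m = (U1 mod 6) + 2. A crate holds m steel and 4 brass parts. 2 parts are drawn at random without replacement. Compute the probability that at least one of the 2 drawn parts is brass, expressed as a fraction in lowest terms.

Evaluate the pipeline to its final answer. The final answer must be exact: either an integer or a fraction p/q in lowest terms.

Part I: remainder = value at the root: -2*(-29)^2 - 5*(-29)^1 + 8 = (-1682) + (145) + (8) = -1529; answer -1529
Part II: U1 = -1529; m = 3; total draws C(7,2) = 21; complement C(3,2) = 3; favorable 21 - 3 = 18; P = 6/7; answer 6/7

6/7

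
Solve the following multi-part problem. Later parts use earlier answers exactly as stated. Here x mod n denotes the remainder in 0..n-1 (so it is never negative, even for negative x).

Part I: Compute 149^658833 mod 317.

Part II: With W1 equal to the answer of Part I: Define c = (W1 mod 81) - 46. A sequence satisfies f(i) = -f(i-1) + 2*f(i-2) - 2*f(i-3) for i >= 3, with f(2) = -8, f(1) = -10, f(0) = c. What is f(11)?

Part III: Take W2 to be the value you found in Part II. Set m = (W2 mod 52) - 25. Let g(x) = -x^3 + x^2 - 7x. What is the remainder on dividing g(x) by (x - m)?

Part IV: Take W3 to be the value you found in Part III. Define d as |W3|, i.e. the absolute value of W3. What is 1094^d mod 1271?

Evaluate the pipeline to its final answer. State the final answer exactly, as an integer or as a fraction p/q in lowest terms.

Part I: squarings mod 317: 149^1=149, 149^2=11, 149^4=121, 149^8=59, 149^16=311, 149^32=36, 149^64=28, 149^128=150, 149^256=310, 149^512=49, 149^1024=182, 149^2048=156, 149^4096=244, 149^8192=257, 149^16384=113, 149^32768=89, 149^65536=313, 149^131072=16, 149^262144=256, 149^524288=234; 149^658833 = 149^1 * 149^16 * 149^128 * 149^256 * 149^1024 * 149^2048 * 149^131072 * 149^524288 = 175 (mod 317); answer 175
Part II: W1 = 175; c = -33; f(3) = -1*(-8) + 2*(-10) - 2*(-33) = 54; iterating: f(3)=54, f(4)=-50, f(5)=174, f(6)=-382, f(7)=830, f(8)=-1942, f(9)=4366, f(10)=-9910, f(11)=22526; answer 22526
Part III: W2 = 22526; m = -15; remainder = value at the root: -1*(-15)^3 + 1*(-15)^2 - 7*(-15)^1 = (3375) + (225) + (105) = 3705; answer 3705
Part IV: W3 = 3705; d = 3705; squarings mod 1271: 1094^1=1094, 1094^2=825, 1094^4=640, 1094^8=338, 1094^16=1125, 1094^32=980, 1094^64=795, 1094^128=338, 1094^256=1125, 1094^512=980, 1094^1024=795, 1094^2048=338; 1094^3705 = 1094^1 * 1094^8 * 1094^16 * 1094^32 * 1094^64 * 1094^512 * 1094^1024 * 1094^2048 = 776 (mod 1271); answer 776

776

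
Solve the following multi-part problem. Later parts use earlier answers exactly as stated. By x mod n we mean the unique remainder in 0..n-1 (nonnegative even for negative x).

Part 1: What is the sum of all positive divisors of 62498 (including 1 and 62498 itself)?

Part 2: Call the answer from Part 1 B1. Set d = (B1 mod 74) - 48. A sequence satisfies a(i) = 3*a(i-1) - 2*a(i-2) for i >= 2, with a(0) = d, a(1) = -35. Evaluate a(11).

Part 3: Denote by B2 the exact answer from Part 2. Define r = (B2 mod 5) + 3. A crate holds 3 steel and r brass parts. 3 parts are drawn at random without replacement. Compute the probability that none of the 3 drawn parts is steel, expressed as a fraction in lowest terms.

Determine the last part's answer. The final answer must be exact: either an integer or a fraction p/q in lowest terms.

5/28

Part 1: 62498 = 2 * 31249; sigma = (1 + 2) * (1 + 31249) = 3 * 31250 = 93750; answer 93750
Part 2: B1 = 93750; d = 18; a(2) = 3*(-35) - 2*(18) = -141; iterating: a(2)=-141, a(3)=-353, a(4)=-777, a(5)=-1625, a(6)=-3321, a(7)=-6713, a(8)=-13497, a(9)=-27065, a(10)=-54201, a(11)=-108473; answer -108473
Part 3: B2 = -108473; r = 5; total draws C(8,3) = 56; favorable C(5,3) = 10; P = 5/28; answer 5/28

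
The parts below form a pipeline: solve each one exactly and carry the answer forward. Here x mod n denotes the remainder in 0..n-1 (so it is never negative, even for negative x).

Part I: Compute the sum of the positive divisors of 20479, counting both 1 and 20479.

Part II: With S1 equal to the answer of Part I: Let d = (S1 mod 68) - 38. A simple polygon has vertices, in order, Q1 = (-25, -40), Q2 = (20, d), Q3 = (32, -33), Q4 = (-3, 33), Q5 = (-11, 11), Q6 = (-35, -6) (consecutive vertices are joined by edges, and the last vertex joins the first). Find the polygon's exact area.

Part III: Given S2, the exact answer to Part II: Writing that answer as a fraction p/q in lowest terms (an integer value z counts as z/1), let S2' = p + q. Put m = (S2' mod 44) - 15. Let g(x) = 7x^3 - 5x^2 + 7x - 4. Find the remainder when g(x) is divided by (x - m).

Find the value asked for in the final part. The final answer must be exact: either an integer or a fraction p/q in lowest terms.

Part I: 20479 is prime, so its only divisors are 1 and 20479; sigma = 1 + 20479 = 20480; answer 20480
Part II: S1 = 20480; d = -26; cross terms: (-25*-26 - 20*-40)=1450, (20*-33 - 32*-26)=172, (32*33 - -3*-33)=957, (-3*11 - -11*33)=330, (-11*-6 - -35*11)=451, (-35*-40 - -25*-6)=1250; twice the area = |4610| = 4610; area = 2305; answer 2305
Part III: S2 = 2305; threaded value p + q = 2306; m = 3; remainder = value at the root: 7*(3)^3 - 5*(3)^2 + 7*(3)^1 - 4 = (189) + (-45) + (21) + (-4) = 161; answer 161

161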